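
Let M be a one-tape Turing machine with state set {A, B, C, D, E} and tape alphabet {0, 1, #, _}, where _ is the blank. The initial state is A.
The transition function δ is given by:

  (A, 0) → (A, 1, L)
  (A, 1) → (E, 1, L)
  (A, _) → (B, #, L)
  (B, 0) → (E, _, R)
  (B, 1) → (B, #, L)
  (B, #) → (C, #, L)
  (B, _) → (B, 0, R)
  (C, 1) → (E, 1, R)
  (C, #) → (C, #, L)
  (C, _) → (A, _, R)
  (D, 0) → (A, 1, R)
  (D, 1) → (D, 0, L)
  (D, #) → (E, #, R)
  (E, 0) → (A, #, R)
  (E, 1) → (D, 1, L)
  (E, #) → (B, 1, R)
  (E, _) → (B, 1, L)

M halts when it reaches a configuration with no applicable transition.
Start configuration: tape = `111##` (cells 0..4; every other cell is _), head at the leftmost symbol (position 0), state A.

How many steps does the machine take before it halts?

A | __[1]11##   read 1 → write 1, move L, go to E
E | _[_]111##   read _ → write 1, move L, go to B
B | [_]1111##   read _ → write 0, move R, go to B
B | 0[1]111##   read 1 → write #, move L, go to B
B | [0]#111##   read 0 → write _, move R, go to E
E | _[#]111##   read # → write 1, move R, go to B
B | _1[1]11##   read 1 → write #, move L, go to B
B | _[1]#11##   read 1 → write #, move L, go to B
B | [_]##11##   read _ → write 0, move R, go to B
B | 0[#]#11##   read # → write #, move L, go to C
C | [0]##11##
M halts after 10 transitions.

10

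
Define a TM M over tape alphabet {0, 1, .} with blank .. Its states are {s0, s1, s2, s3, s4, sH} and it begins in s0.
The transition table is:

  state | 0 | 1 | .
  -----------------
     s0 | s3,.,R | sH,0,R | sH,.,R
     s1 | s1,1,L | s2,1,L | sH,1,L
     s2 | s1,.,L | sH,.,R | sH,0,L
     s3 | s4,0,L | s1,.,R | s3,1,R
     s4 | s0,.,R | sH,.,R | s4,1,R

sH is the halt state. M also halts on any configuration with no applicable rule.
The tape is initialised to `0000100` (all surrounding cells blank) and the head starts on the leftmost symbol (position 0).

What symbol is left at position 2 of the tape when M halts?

1

state=s0 head=0 tape=[0]000100   (s0,0)→(s3,.,R)
state=s3 head=1 tape=.[0]00100   (s3,0)→(s4,0,L)
state=s4 head=0 tape=[.]000100   (s4,.)→(s4,1,R)
state=s4 head=1 tape=1[0]00100   (s4,0)→(s0,.,R)
state=s0 head=2 tape=1.[0]0100   (s0,0)→(s3,.,R)
state=s3 head=3 tape=1..[0]100   (s3,0)→(s4,0,L)
state=s4 head=2 tape=1.[.]0100   (s4,.)→(s4,1,R)
state=s4 head=3 tape=1.1[0]100   (s4,0)→(s0,.,R)
state=s0 head=4 tape=1.1.[1]00   (s0,1)→(sH,0,R)
state=sH head=5 tape=1.1.0[0]0
Cell 2 holds 1 when M halts.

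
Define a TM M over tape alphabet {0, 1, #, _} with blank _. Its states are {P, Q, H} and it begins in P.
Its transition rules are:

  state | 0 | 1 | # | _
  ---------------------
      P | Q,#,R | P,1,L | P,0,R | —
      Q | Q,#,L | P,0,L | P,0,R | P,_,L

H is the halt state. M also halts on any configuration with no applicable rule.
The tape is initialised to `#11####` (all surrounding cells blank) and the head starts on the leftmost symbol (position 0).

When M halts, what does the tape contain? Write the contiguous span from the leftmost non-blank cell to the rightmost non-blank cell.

00#0000

P | [#]11####_   read # → write 0, move R, go to P
P | 0[1]1####_   read 1 → write 1, move L, go to P
P | [0]11####_   read 0 → write #, move R, go to Q
Q | #[1]1####_   read 1 → write 0, move L, go to P
P | [#]01####_   read # → write 0, move R, go to P
P | 0[0]1####_   read 0 → write #, move R, go to Q
Q | 0#[1]####_   read 1 → write 0, move L, go to P
P | 0[#]0####_   read # → write 0, move R, go to P
P | 00[0]####_   read 0 → write #, move R, go to Q
Q | 00#[#]###_   read # → write 0, move R, go to P
P | 00#0[#]##_   read # → write 0, move R, go to P
P | 00#00[#]#_   read # → write 0, move R, go to P
P | 00#000[#]_   read # → write 0, move R, go to P
P | 00#0000[_]
The non-blank tape span at halt is 00#0000.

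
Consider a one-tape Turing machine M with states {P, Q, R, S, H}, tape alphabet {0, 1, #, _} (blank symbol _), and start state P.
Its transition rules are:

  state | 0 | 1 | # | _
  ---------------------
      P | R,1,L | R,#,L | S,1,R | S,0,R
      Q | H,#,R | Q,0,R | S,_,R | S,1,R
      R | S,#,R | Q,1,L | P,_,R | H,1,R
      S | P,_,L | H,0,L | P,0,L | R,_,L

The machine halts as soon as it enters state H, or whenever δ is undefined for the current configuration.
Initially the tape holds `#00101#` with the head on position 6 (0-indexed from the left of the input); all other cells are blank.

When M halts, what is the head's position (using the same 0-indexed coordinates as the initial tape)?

P | #00101[#]__   read # → write 1, move R, go to S
S | #001011[_]_   read _ → write _, move L, go to R
R | #00101[1]__   read 1 → write 1, move L, go to Q
Q | #0010[1]1__   read 1 → write 0, move R, go to Q
Q | #00100[1]__   read 1 → write 0, move R, go to Q
Q | #001000[_]_   read _ → write 1, move R, go to S
S | #0010001[_]   read _ → write _, move L, go to R
R | #001000[1]_   read 1 → write 1, move L, go to Q
Q | #00100[0]1_   read 0 → write #, move R, go to H
H | #00100#[1]_
At halt the head is at cell 7.

7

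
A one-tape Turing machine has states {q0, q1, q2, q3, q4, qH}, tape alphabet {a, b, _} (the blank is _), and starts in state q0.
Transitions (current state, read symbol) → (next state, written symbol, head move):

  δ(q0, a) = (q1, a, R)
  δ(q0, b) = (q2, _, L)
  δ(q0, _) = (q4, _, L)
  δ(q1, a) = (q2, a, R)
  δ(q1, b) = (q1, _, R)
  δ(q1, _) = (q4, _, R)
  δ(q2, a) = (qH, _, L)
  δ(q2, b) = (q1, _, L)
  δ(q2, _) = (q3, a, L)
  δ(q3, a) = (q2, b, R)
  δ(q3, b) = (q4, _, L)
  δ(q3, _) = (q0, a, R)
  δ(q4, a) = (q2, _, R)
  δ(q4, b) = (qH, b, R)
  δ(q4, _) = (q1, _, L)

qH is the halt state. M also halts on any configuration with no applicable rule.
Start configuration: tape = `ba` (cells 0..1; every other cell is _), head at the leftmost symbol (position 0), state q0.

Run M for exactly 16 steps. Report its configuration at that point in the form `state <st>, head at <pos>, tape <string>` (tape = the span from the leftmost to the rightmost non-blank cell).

state q4, head at 4, tape aa_aa

state=q0 head=0 tape=__[b]a___   (q0,b)→(q2,_,L)
state=q2 head=-1 tape=_[_]_a___   (q2,_)→(q3,a,L)
state=q3 head=-2 tape=[_]a_a___   (q3,_)→(q0,a,R)
state=q0 head=-1 tape=a[a]_a___   (q0,a)→(q1,a,R)
state=q1 head=0 tape=aa[_]a___   (q1,_)→(q4,_,R)
state=q4 head=1 tape=aa_[a]___   (q4,a)→(q2,_,R)
state=q2 head=2 tape=aa__[_]__   (q2,_)→(q3,a,L)
state=q3 head=1 tape=aa_[_]a__   (q3,_)→(q0,a,R)
state=q0 head=2 tape=aa_a[a]__   (q0,a)→(q1,a,R)
state=q1 head=3 tape=aa_aa[_]_   (q1,_)→(q4,_,R)
state=q4 head=4 tape=aa_aa_[_]   (q4,_)→(q1,_,L)
state=q1 head=3 tape=aa_aa[_]_   (q1,_)→(q4,_,R)
state=q4 head=4 tape=aa_aa_[_]   (q4,_)→(q1,_,L)
state=q1 head=3 tape=aa_aa[_]_   (q1,_)→(q4,_,R)
state=q4 head=4 tape=aa_aa_[_]   (q4,_)→(q1,_,L)
state=q1 head=3 tape=aa_aa[_]_   (q1,_)→(q4,_,R)
state=q4 head=4 tape=aa_aa_[_]
After 16 steps: state q4, head at 4, tape aa_aa.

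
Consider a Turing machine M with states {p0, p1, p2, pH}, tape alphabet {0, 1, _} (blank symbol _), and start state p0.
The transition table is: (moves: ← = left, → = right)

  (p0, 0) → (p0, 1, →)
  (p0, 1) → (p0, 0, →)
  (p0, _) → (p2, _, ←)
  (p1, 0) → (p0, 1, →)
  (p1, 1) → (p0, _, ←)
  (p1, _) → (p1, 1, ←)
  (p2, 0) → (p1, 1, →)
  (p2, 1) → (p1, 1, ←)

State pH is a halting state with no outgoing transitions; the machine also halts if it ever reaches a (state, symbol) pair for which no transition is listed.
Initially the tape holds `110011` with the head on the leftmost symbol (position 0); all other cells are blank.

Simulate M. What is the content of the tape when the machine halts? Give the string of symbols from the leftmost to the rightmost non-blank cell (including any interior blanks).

state=p0 head=0 tape=__[1]10011_   (p0,1)→(p0,0,→)
state=p0 head=1 tape=__0[1]0011_   (p0,1)→(p0,0,→)
state=p0 head=2 tape=__00[0]011_   (p0,0)→(p0,1,→)
state=p0 head=3 tape=__001[0]11_   (p0,0)→(p0,1,→)
state=p0 head=4 tape=__0011[1]1_   (p0,1)→(p0,0,→)
state=p0 head=5 tape=__00110[1]_   (p0,1)→(p0,0,→)
state=p0 head=6 tape=__001100[_]   (p0,_)→(p2,_,←)
state=p2 head=5 tape=__00110[0]_   (p2,0)→(p1,1,→)
state=p1 head=6 tape=__001101[_]   (p1,_)→(p1,1,←)
state=p1 head=5 tape=__00110[1]1   (p1,1)→(p0,_,←)
state=p0 head=4 tape=__0011[0]_1   (p0,0)→(p0,1,→)
state=p0 head=5 tape=__00111[_]1   (p0,_)→(p2,_,←)
state=p2 head=4 tape=__0011[1]_1   (p2,1)→(p1,1,←)
state=p1 head=3 tape=__001[1]1_1   (p1,1)→(p0,_,←)
state=p0 head=2 tape=__00[1]_1_1   (p0,1)→(p0,0,→)
state=p0 head=3 tape=__000[_]1_1   (p0,_)→(p2,_,←)
state=p2 head=2 tape=__00[0]_1_1   (p2,0)→(p1,1,→)
state=p1 head=3 tape=__001[_]1_1   (p1,_)→(p1,1,←)
state=p1 head=2 tape=__00[1]11_1   (p1,1)→(p0,_,←)
state=p0 head=1 tape=__0[0]_11_1   (p0,0)→(p0,1,→)
state=p0 head=2 tape=__01[_]11_1   (p0,_)→(p2,_,←)
state=p2 head=1 tape=__0[1]_11_1   (p2,1)→(p1,1,←)
state=p1 head=0 tape=__[0]1_11_1   (p1,0)→(p0,1,→)
state=p0 head=1 tape=__1[1]_11_1   (p0,1)→(p0,0,→)
state=p0 head=2 tape=__10[_]11_1   (p0,_)→(p2,_,←)
state=p2 head=1 tape=__1[0]_11_1   (p2,0)→(p1,1,→)
state=p1 head=2 tape=__11[_]11_1   (p1,_)→(p1,1,←)
state=p1 head=1 tape=__1[1]111_1   (p1,1)→(p0,_,←)
state=p0 head=0 tape=__[1]_111_1   (p0,1)→(p0,0,→)
state=p0 head=1 tape=__0[_]111_1   (p0,_)→(p2,_,←)
state=p2 head=0 tape=__[0]_111_1   (p2,0)→(p1,1,→)
state=p1 head=1 tape=__1[_]111_1   (p1,_)→(p1,1,←)
state=p1 head=0 tape=__[1]1111_1   (p1,1)→(p0,_,←)
state=p0 head=-1 tape=_[_]_1111_1   (p0,_)→(p2,_,←)
state=p2 head=-2 tape=[_]__1111_1
The non-blank tape span at halt is 1111_1.

1111_1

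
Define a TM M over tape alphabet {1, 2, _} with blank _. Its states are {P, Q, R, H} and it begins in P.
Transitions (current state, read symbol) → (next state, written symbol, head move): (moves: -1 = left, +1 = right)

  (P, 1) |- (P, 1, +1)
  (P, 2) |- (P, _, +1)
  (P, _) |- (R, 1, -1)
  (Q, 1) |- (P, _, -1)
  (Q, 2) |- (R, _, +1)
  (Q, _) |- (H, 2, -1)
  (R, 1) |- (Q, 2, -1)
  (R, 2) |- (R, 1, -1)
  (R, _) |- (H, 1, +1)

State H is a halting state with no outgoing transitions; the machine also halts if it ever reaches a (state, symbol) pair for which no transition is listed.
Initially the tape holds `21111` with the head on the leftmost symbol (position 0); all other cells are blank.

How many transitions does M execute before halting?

14

P | _[2]1111_   read 2 → write _, move +1, go to P
P | __[1]111_   read 1 → write 1, move +1, go to P
P | __1[1]11_   read 1 → write 1, move +1, go to P
P | __11[1]1_   read 1 → write 1, move +1, go to P
P | __111[1]_   read 1 → write 1, move +1, go to P
P | __1111[_]   read _ → write 1, move -1, go to R
R | __111[1]1   read 1 → write 2, move -1, go to Q
Q | __11[1]21   read 1 → write _, move -1, go to P
P | __1[1]_21   read 1 → write 1, move +1, go to P
P | __11[_]21   read _ → write 1, move -1, go to R
R | __1[1]121   read 1 → write 2, move -1, go to Q
Q | __[1]2121   read 1 → write _, move -1, go to P
P | _[_]_2121   read _ → write 1, move -1, go to R
R | [_]1_2121   read _ → write 1, move +1, go to H
H | 1[1]_2121
M halts after 14 transitions.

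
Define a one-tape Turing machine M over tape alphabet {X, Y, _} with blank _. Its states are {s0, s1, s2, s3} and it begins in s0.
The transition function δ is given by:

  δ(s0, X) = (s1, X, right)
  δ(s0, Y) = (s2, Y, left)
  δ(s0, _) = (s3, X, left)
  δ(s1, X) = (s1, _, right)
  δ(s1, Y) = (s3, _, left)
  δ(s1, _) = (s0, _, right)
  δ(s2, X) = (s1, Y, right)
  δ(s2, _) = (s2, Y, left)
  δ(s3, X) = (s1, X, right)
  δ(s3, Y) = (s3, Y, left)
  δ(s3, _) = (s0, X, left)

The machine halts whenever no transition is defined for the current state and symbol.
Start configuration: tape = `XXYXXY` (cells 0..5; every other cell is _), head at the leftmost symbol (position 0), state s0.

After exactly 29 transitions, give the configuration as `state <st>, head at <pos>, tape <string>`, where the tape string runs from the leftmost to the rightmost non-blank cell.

s0 | [X]XYXXY___   read X → write X, move right, go to s1
s1 | X[X]YXXY___   read X → write _, move right, go to s1
s1 | X_[Y]XXY___   read Y → write _, move left, go to s3
s3 | X[_]_XXY___   read _ → write X, move left, go to s0
s0 | [X]X_XXY___   read X → write X, move right, go to s1
s1 | X[X]_XXY___   read X → write _, move right, go to s1
s1 | X_[_]XXY___   read _ → write _, move right, go to s0
s0 | X__[X]XY___   read X → write X, move right, go to s1
s1 | X__X[X]Y___   read X → write _, move right, go to s1
s1 | X__X_[Y]___   read Y → write _, move left, go to s3
s3 | X__X[_]____   read _ → write X, move left, go to s0
s0 | X__[X]X____   read X → write X, move right, go to s1
s1 | X__X[X]____   read X → write _, move right, go to s1
s1 | X__X_[_]___   read _ → write _, move right, go to s0
s0 | X__X__[_]__   read _ → write X, move left, go to s3
s3 | X__X_[_]X__   read _ → write X, move left, go to s0
s0 | X__X[_]XX__   read _ → write X, move left, go to s3
s3 | X__[X]XXX__   read X → write X, move right, go to s1
s1 | X__X[X]XX__   read X → write _, move right, go to s1
s1 | X__X_[X]X__   read X → write _, move right, go to s1
s1 | X__X__[X]__   read X → write _, move right, go to s1
s1 | X__X___[_]_   read _ → write _, move right, go to s0
s0 | X__X____[_]   read _ → write X, move left, go to s3
s3 | X__X___[_]X   read _ → write X, move left, go to s0
s0 | X__X__[_]XX   read _ → write X, move left, go to s3
s3 | X__X_[_]XXX   read _ → write X, move left, go to s0
s0 | X__X[_]XXXX   read _ → write X, move left, go to s3
s3 | X__[X]XXXXX   read X → write X, move right, go to s1
s1 | X__X[X]XXXX   read X → write _, move right, go to s1
s1 | X__X_[X]XXX
After 29 steps: state s1, head at 5, tape X__X_XXXX.

state s1, head at 5, tape X__X_XXXX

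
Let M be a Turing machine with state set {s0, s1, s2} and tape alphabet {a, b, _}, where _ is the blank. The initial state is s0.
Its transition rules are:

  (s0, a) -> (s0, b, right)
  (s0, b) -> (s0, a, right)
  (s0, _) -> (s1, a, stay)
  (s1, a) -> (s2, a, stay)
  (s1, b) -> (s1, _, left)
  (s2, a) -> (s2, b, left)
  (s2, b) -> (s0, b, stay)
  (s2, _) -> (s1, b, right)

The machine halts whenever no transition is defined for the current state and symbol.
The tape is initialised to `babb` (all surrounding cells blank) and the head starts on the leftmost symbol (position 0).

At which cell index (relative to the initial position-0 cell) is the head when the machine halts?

state=s0 head=0 tape=__[b]abb__   (s0,b)→(s0,a,right)
state=s0 head=1 tape=__a[a]bb__   (s0,a)→(s0,b,right)
state=s0 head=2 tape=__ab[b]b__   (s0,b)→(s0,a,right)
state=s0 head=3 tape=__aba[b]__   (s0,b)→(s0,a,right)
state=s0 head=4 tape=__abaa[_]_   (s0,_)→(s1,a,stay)
state=s1 head=4 tape=__abaa[a]_   (s1,a)→(s2,a,stay)
state=s2 head=4 tape=__abaa[a]_   (s2,a)→(s2,b,left)
state=s2 head=3 tape=__aba[a]b_   (s2,a)→(s2,b,left)
state=s2 head=2 tape=__ab[a]bb_   (s2,a)→(s2,b,left)
state=s2 head=1 tape=__a[b]bbb_   (s2,b)→(s0,b,stay)
state=s0 head=1 tape=__a[b]bbb_   (s0,b)→(s0,a,right)
state=s0 head=2 tape=__aa[b]bb_   (s0,b)→(s0,a,right)
state=s0 head=3 tape=__aaa[b]b_   (s0,b)→(s0,a,right)
state=s0 head=4 tape=__aaaa[b]_   (s0,b)→(s0,a,right)
state=s0 head=5 tape=__aaaaa[_]   (s0,_)→(s1,a,stay)
state=s1 head=5 tape=__aaaaa[a]   (s1,a)→(s2,a,stay)
state=s2 head=5 tape=__aaaaa[a]   (s2,a)→(s2,b,left)
state=s2 head=4 tape=__aaaa[a]b   (s2,a)→(s2,b,left)
state=s2 head=3 tape=__aaa[a]bb   (s2,a)→(s2,b,left)
state=s2 head=2 tape=__aa[a]bbb   (s2,a)→(s2,b,left)
state=s2 head=1 tape=__a[a]bbbb   (s2,a)→(s2,b,left)
state=s2 head=0 tape=__[a]bbbbb   (s2,a)→(s2,b,left)
state=s2 head=-1 tape=_[_]bbbbbb   (s2,_)→(s1,b,right)
state=s1 head=0 tape=_b[b]bbbbb   (s1,b)→(s1,_,left)
state=s1 head=-1 tape=_[b]_bbbbb   (s1,b)→(s1,_,left)
state=s1 head=-2 tape=[_]__bbbbb
At halt the head is at cell -2.

-2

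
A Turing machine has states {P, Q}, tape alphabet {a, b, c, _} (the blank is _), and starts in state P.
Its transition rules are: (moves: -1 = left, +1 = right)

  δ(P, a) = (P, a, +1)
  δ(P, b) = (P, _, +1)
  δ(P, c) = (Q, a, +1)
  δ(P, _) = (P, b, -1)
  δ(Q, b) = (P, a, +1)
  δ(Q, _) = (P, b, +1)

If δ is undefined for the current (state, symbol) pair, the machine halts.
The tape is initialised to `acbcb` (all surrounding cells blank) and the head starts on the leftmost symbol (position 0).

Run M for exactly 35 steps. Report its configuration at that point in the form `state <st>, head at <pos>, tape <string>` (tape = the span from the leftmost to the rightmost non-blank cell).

state=P head=0 tape=[a]cbcb_____   (P,a)→(P,a,+1)
state=P head=1 tape=a[c]bcb_____   (P,c)→(Q,a,+1)
state=Q head=2 tape=aa[b]cb_____   (Q,b)→(P,a,+1)
state=P head=3 tape=aaa[c]b_____   (P,c)→(Q,a,+1)
state=Q head=4 tape=aaaa[b]_____   (Q,b)→(P,a,+1)
state=P head=5 tape=aaaaa[_]____   (P,_)→(P,b,-1)
state=P head=4 tape=aaaa[a]b____   (P,a)→(P,a,+1)
state=P head=5 tape=aaaaa[b]____   (P,b)→(P,_,+1)
state=P head=6 tape=aaaaa_[_]___   (P,_)→(P,b,-1)
state=P head=5 tape=aaaaa[_]b___   (P,_)→(P,b,-1)
state=P head=4 tape=aaaa[a]bb___   (P,a)→(P,a,+1)
state=P head=5 tape=aaaaa[b]b___   (P,b)→(P,_,+1)
state=P head=6 tape=aaaaa_[b]___   (P,b)→(P,_,+1)
state=P head=7 tape=aaaaa__[_]__   (P,_)→(P,b,-1)
state=P head=6 tape=aaaaa_[_]b__   (P,_)→(P,b,-1)
state=P head=5 tape=aaaaa[_]bb__   (P,_)→(P,b,-1)
state=P head=4 tape=aaaa[a]bbb__   (P,a)→(P,a,+1)
state=P head=5 tape=aaaaa[b]bb__   (P,b)→(P,_,+1)
state=P head=6 tape=aaaaa_[b]b__   (P,b)→(P,_,+1)
state=P head=7 tape=aaaaa__[b]__   (P,b)→(P,_,+1)
state=P head=8 tape=aaaaa___[_]_   (P,_)→(P,b,-1)
state=P head=7 tape=aaaaa__[_]b_   (P,_)→(P,b,-1)
state=P head=6 tape=aaaaa_[_]bb_   (P,_)→(P,b,-1)
state=P head=5 tape=aaaaa[_]bbb_   (P,_)→(P,b,-1)
state=P head=4 tape=aaaa[a]bbbb_   (P,a)→(P,a,+1)
state=P head=5 tape=aaaaa[b]bbb_   (P,b)→(P,_,+1)
state=P head=6 tape=aaaaa_[b]bb_   (P,b)→(P,_,+1)
state=P head=7 tape=aaaaa__[b]b_   (P,b)→(P,_,+1)
state=P head=8 tape=aaaaa___[b]_   (P,b)→(P,_,+1)
state=P head=9 tape=aaaaa____[_]   (P,_)→(P,b,-1)
state=P head=8 tape=aaaaa___[_]b   (P,_)→(P,b,-1)
state=P head=7 tape=aaaaa__[_]bb   (P,_)→(P,b,-1)
state=P head=6 tape=aaaaa_[_]bbb   (P,_)→(P,b,-1)
state=P head=5 tape=aaaaa[_]bbbb   (P,_)→(P,b,-1)
state=P head=4 tape=aaaa[a]bbbbb   (P,a)→(P,a,+1)
state=P head=5 tape=aaaaa[b]bbbb
After 35 steps: state P, head at 5, tape aaaaabbbbb.

state P, head at 5, tape aaaaabbbbb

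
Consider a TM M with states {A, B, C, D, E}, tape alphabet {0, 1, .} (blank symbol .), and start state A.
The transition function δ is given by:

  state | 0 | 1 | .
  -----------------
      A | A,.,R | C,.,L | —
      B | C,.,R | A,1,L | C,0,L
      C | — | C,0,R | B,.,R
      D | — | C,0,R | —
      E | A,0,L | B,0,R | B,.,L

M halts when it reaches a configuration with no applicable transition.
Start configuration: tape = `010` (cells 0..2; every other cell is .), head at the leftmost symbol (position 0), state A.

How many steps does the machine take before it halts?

6

A | [0]10   read 0 → write ., move R, go to A
A | .[1]0   read 1 → write ., move L, go to C
C | [.].0   read . → write ., move R, go to B
B | .[.]0   read . → write 0, move L, go to C
C | [.]00   read . → write ., move R, go to B
B | .[0]0   read 0 → write ., move R, go to C
C | ..[0]
M halts after 6 transitions.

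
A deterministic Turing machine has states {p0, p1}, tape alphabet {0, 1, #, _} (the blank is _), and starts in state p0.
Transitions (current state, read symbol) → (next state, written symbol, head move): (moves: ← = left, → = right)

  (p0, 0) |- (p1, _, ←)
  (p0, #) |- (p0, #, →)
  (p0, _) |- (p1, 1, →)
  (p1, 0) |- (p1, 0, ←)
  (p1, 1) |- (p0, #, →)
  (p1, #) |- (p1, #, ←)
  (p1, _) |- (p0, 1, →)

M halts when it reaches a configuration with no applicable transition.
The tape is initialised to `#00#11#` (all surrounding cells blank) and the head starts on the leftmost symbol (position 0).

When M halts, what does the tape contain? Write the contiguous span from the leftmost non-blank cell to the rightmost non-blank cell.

state=p0 head=0 tape=_[#]00#11#   (p0,#)→(p0,#,→)
state=p0 head=1 tape=_#[0]0#11#   (p0,0)→(p1,_,←)
state=p1 head=0 tape=_[#]_0#11#   (p1,#)→(p1,#,←)
state=p1 head=-1 tape=[_]#_0#11#   (p1,_)→(p0,1,→)
state=p0 head=0 tape=1[#]_0#11#   (p0,#)→(p0,#,→)
state=p0 head=1 tape=1#[_]0#11#   (p0,_)→(p1,1,→)
state=p1 head=2 tape=1#1[0]#11#   (p1,0)→(p1,0,←)
state=p1 head=1 tape=1#[1]0#11#   (p1,1)→(p0,#,→)
state=p0 head=2 tape=1##[0]#11#   (p0,0)→(p1,_,←)
state=p1 head=1 tape=1#[#]_#11#   (p1,#)→(p1,#,←)
state=p1 head=0 tape=1[#]#_#11#   (p1,#)→(p1,#,←)
state=p1 head=-1 tape=[1]##_#11#   (p1,1)→(p0,#,→)
state=p0 head=0 tape=#[#]#_#11#   (p0,#)→(p0,#,→)
state=p0 head=1 tape=##[#]_#11#   (p0,#)→(p0,#,→)
state=p0 head=2 tape=###[_]#11#   (p0,_)→(p1,1,→)
state=p1 head=3 tape=###1[#]11#   (p1,#)→(p1,#,←)
state=p1 head=2 tape=###[1]#11#   (p1,1)→(p0,#,→)
state=p0 head=3 tape=####[#]11#   (p0,#)→(p0,#,→)
state=p0 head=4 tape=#####[1]1#
The non-blank tape span at halt is #####11#.

#####11#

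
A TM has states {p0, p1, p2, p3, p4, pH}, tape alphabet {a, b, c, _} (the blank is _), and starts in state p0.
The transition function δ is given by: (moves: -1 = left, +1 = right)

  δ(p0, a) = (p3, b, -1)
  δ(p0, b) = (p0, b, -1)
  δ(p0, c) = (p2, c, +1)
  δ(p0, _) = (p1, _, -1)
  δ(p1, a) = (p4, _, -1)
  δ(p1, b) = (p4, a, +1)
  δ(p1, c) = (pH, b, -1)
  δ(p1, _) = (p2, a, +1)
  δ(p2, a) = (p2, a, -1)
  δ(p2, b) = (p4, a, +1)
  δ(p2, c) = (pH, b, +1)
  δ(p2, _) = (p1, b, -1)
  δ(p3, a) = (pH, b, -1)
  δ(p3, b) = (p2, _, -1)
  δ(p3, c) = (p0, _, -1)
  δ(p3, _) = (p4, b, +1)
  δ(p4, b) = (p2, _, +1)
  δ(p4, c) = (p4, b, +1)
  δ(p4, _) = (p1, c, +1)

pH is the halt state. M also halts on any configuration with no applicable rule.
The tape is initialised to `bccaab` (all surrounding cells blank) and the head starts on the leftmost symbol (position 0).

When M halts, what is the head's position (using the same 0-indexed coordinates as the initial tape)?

2

p0 | ___[b]ccaab   read b → write b, move -1, go to p0
p0 | __[_]bccaab   read _ → write _, move -1, go to p1
p1 | _[_]_bccaab   read _ → write a, move +1, go to p2
p2 | _a[_]bccaab   read _ → write b, move -1, go to p1
p1 | _[a]bbccaab   read a → write _, move -1, go to p4
p4 | [_]_bbccaab   read _ → write c, move +1, go to p1
p1 | c[_]bbccaab   read _ → write a, move +1, go to p2
p2 | ca[b]bccaab   read b → write a, move +1, go to p4
p4 | caa[b]ccaab   read b → write _, move +1, go to p2
p2 | caa_[c]caab   read c → write b, move +1, go to pH
pH | caa_b[c]aab
At halt the head is at cell 2.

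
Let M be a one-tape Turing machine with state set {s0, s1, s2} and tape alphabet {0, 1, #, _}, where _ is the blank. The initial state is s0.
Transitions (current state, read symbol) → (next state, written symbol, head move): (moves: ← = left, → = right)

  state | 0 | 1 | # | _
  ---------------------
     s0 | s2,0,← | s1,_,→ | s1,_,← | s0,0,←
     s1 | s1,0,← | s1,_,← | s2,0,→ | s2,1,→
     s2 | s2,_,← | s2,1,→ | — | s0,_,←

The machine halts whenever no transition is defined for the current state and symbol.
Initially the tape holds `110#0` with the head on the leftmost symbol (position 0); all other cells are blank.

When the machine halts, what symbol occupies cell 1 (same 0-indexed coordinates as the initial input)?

s0 | [1]10#0   read 1 → write _, move →, go to s1
s1 | _[1]0#0   read 1 → write _, move ←, go to s1
s1 | [_]_0#0   read _ → write 1, move →, go to s2
s2 | 1[_]0#0   read _ → write _, move ←, go to s0
s0 | [1]_0#0   read 1 → write _, move →, go to s1
s1 | _[_]0#0   read _ → write 1, move →, go to s2
s2 | _1[0]#0   read 0 → write _, move ←, go to s2
s2 | _[1]_#0   read 1 → write 1, move →, go to s2
s2 | _1[_]#0   read _ → write _, move ←, go to s0
s0 | _[1]_#0   read 1 → write _, move →, go to s1
s1 | __[_]#0   read _ → write 1, move →, go to s2
s2 | __1[#]0
Cell 1 holds _ when M halts.

_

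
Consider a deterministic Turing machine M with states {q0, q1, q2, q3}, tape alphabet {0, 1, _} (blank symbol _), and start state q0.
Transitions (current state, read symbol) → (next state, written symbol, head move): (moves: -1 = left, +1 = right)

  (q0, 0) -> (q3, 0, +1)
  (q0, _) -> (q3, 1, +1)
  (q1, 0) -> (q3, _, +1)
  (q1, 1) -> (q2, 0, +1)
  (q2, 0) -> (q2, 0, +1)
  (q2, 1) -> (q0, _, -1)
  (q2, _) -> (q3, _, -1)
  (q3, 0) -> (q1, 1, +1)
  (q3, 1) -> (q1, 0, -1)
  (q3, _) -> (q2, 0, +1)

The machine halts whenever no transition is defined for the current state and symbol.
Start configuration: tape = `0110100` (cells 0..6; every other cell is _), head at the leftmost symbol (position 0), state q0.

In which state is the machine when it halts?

state=q0 head=0 tape=[0]110100_   (q0,0)→(q3,0,+1)
state=q3 head=1 tape=0[1]10100_   (q3,1)→(q1,0,-1)
state=q1 head=0 tape=[0]010100_   (q1,0)→(q3,_,+1)
state=q3 head=1 tape=_[0]10100_   (q3,0)→(q1,1,+1)
state=q1 head=2 tape=_1[1]0100_   (q1,1)→(q2,0,+1)
state=q2 head=3 tape=_10[0]100_   (q2,0)→(q2,0,+1)
state=q2 head=4 tape=_100[1]00_   (q2,1)→(q0,_,-1)
state=q0 head=3 tape=_10[0]_00_   (q0,0)→(q3,0,+1)
state=q3 head=4 tape=_100[_]00_   (q3,_)→(q2,0,+1)
state=q2 head=5 tape=_1000[0]0_   (q2,0)→(q2,0,+1)
state=q2 head=6 tape=_10000[0]_   (q2,0)→(q2,0,+1)
state=q2 head=7 tape=_100000[_]   (q2,_)→(q3,_,-1)
state=q3 head=6 tape=_10000[0]_   (q3,0)→(q1,1,+1)
state=q1 head=7 tape=_100001[_]
No transition is defined for (q1, _); M halts in state q1.

q1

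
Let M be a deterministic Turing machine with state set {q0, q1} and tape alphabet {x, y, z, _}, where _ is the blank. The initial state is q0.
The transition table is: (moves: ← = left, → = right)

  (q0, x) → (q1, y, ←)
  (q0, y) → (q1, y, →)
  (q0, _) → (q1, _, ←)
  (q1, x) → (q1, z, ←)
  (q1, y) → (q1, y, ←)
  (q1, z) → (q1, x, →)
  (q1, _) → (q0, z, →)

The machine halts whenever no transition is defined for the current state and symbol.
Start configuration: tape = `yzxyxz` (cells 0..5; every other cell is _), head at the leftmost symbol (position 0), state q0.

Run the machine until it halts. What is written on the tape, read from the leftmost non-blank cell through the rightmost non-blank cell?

zzyzzyxz

q0 | __[y]zxyxz   read y → write y, move →, go to q1
q1 | __y[z]xyxz   read z → write x, move →, go to q1
q1 | __yx[x]yxz   read x → write z, move ←, go to q1
q1 | __y[x]zyxz   read x → write z, move ←, go to q1
q1 | __[y]zzyxz   read y → write y, move ←, go to q1
q1 | _[_]yzzyxz   read _ → write z, move →, go to q0
q0 | _z[y]zzyxz   read y → write y, move →, go to q1
q1 | _zy[z]zyxz   read z → write x, move →, go to q1
q1 | _zyx[z]yxz   read z → write x, move →, go to q1
q1 | _zyxx[y]xz   read y → write y, move ←, go to q1
q1 | _zyx[x]yxz   read x → write z, move ←, go to q1
q1 | _zy[x]zyxz   read x → write z, move ←, go to q1
q1 | _z[y]zzyxz   read y → write y, move ←, go to q1
q1 | _[z]yzzyxz   read z → write x, move →, go to q1
q1 | _x[y]zzyxz   read y → write y, move ←, go to q1
q1 | _[x]yzzyxz   read x → write z, move ←, go to q1
q1 | [_]zyzzyxz   read _ → write z, move →, go to q0
q0 | z[z]yzzyxz
The non-blank tape span at halt is zzyzzyxz.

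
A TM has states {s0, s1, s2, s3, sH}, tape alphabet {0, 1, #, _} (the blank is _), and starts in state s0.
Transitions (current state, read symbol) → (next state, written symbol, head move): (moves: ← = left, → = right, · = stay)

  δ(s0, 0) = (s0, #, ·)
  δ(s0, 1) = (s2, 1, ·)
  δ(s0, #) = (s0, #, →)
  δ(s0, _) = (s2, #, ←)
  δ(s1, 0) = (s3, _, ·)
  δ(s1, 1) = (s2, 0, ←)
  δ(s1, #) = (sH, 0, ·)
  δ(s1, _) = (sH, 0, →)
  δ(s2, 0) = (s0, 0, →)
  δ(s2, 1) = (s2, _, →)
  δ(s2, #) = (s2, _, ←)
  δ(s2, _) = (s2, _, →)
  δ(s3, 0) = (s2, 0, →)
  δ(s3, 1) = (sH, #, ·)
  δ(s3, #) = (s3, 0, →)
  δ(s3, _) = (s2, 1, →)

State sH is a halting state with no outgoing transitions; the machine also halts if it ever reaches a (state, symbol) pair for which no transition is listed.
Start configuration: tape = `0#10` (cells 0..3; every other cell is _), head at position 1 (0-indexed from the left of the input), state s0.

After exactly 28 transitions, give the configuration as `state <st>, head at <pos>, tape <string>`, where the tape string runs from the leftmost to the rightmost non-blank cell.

state s0, head at 6, tape 0#_0###

s0 | 0[#]10___   read # → write #, move →, go to s0
s0 | 0#[1]0___   read 1 → write 1, move ·, go to s2
s2 | 0#[1]0___   read 1 → write _, move →, go to s2
s2 | 0#_[0]___   read 0 → write 0, move →, go to s0
s0 | 0#_0[_]__   read _ → write #, move ←, go to s2
s2 | 0#_[0]#__   read 0 → write 0, move →, go to s0
s0 | 0#_0[#]__   read # → write #, move →, go to s0
s0 | 0#_0#[_]_   read _ → write #, move ←, go to s2
s2 | 0#_0[#]#_   read # → write _, move ←, go to s2
s2 | 0#_[0]_#_   read 0 → write 0, move →, go to s0
s0 | 0#_0[_]#_   read _ → write #, move ←, go to s2
s2 | 0#_[0]##_   read 0 → write 0, move →, go to s0
s0 | 0#_0[#]#_   read # → write #, move →, go to s0
s0 | 0#_0#[#]_   read # → write #, move →, go to s0
s0 | 0#_0##[_]   read _ → write #, move ←, go to s2
s2 | 0#_0#[#]#   read # → write _, move ←, go to s2
s2 | 0#_0[#]_#   read # → write _, move ←, go to s2
s2 | 0#_[0]__#   read 0 → write 0, move →, go to s0
s0 | 0#_0[_]_#   read _ → write #, move ←, go to s2
s2 | 0#_[0]#_#   read 0 → write 0, move →, go to s0
s0 | 0#_0[#]_#   read # → write #, move →, go to s0
s0 | 0#_0#[_]#   read _ → write #, move ←, go to s2
s2 | 0#_0[#]##   read # → write _, move ←, go to s2
s2 | 0#_[0]_##   read 0 → write 0, move →, go to s0
s0 | 0#_0[_]##   read _ → write #, move ←, go to s2
s2 | 0#_[0]###   read 0 → write 0, move →, go to s0
s0 | 0#_0[#]##   read # → write #, move →, go to s0
s0 | 0#_0#[#]#   read # → write #, move →, go to s0
s0 | 0#_0##[#]
After 28 steps: state s0, head at 6, tape 0#_0###.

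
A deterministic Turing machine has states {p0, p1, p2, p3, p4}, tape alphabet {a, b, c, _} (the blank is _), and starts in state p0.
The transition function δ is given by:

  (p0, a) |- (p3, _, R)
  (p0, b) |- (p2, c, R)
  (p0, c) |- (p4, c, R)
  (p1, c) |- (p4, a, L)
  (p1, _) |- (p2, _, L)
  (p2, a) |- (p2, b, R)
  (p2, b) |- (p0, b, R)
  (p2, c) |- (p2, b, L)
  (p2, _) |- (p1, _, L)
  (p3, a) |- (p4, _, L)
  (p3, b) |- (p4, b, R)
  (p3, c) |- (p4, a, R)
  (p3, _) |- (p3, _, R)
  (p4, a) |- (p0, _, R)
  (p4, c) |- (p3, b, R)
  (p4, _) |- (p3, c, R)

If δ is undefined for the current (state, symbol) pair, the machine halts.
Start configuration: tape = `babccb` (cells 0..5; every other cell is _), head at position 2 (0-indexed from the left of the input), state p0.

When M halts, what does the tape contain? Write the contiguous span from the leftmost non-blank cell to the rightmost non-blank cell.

bbbcba

p0 | ba[b]ccb_   read b → write c, move R, go to p2
p2 | bac[c]cb_   read c → write b, move L, go to p2
p2 | ba[c]bcb_   read c → write b, move L, go to p2
p2 | b[a]bbcb_   read a → write b, move R, go to p2
p2 | bb[b]bcb_   read b → write b, move R, go to p0
p0 | bbb[b]cb_   read b → write c, move R, go to p2
p2 | bbbc[c]b_   read c → write b, move L, go to p2
p2 | bbb[c]bb_   read c → write b, move L, go to p2
p2 | bb[b]bbb_   read b → write b, move R, go to p0
p0 | bbb[b]bb_   read b → write c, move R, go to p2
p2 | bbbc[b]b_   read b → write b, move R, go to p0
p0 | bbbcb[b]_   read b → write c, move R, go to p2
p2 | bbbcbc[_]   read _ → write _, move L, go to p1
p1 | bbbcb[c]_   read c → write a, move L, go to p4
p4 | bbbc[b]a_
The non-blank tape span at halt is bbbcba.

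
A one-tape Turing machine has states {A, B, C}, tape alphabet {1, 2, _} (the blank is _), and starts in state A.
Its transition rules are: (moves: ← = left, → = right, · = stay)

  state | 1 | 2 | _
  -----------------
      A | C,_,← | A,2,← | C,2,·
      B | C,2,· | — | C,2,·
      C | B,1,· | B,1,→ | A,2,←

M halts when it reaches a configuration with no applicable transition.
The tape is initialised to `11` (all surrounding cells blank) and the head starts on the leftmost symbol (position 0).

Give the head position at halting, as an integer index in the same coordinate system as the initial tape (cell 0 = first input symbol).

A | __[1]1   read 1 → write _, move ←, go to C
C | _[_]_1   read _ → write 2, move ←, go to A
A | [_]2_1   read _ → write 2, move ·, go to C
C | [2]2_1   read 2 → write 1, move →, go to B
B | 1[2]_1
At halt the head is at cell -1.

-1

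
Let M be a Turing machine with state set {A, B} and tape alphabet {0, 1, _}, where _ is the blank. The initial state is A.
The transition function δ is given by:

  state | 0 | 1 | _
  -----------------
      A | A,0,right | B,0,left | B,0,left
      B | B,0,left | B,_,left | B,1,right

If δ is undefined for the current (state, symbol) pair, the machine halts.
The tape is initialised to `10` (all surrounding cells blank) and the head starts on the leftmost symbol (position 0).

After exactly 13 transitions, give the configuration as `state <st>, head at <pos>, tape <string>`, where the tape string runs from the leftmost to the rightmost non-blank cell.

state=A head=0 tape=___[1]0   (A,1)→(B,0,left)
state=B head=-1 tape=__[_]00   (B,_)→(B,1,right)
state=B head=0 tape=__1[0]0   (B,0)→(B,0,left)
state=B head=-1 tape=__[1]00   (B,1)→(B,_,left)
state=B head=-2 tape=_[_]_00   (B,_)→(B,1,right)
state=B head=-1 tape=_1[_]00   (B,_)→(B,1,right)
state=B head=0 tape=_11[0]0   (B,0)→(B,0,left)
state=B head=-1 tape=_1[1]00   (B,1)→(B,_,left)
state=B head=-2 tape=_[1]_00   (B,1)→(B,_,left)
state=B head=-3 tape=[_]__00   (B,_)→(B,1,right)
state=B head=-2 tape=1[_]_00   (B,_)→(B,1,right)
state=B head=-1 tape=11[_]00   (B,_)→(B,1,right)
state=B head=0 tape=111[0]0   (B,0)→(B,0,left)
state=B head=-1 tape=11[1]00
After 13 steps: state B, head at -1, tape 11100.

state B, head at -1, tape 11100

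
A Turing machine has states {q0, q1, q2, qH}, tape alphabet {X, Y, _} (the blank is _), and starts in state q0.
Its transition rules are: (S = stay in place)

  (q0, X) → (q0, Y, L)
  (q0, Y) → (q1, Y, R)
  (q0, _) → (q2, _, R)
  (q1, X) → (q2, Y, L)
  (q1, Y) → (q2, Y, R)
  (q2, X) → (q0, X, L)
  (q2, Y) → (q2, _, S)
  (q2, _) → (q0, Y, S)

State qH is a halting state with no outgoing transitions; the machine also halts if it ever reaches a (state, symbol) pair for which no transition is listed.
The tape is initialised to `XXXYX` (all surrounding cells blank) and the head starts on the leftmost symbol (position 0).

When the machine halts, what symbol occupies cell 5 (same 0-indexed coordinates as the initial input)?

Y

state=q0 head=0 tape=_[X]XXYX__   (q0,X)→(q0,Y,L)
state=q0 head=-1 tape=[_]YXXYX__   (q0,_)→(q2,_,R)
state=q2 head=0 tape=_[Y]XXYX__   (q2,Y)→(q2,_,S)
state=q2 head=0 tape=_[_]XXYX__   (q2,_)→(q0,Y,S)
state=q0 head=0 tape=_[Y]XXYX__   (q0,Y)→(q1,Y,R)
state=q1 head=1 tape=_Y[X]XYX__   (q1,X)→(q2,Y,L)
state=q2 head=0 tape=_[Y]YXYX__   (q2,Y)→(q2,_,S)
state=q2 head=0 tape=_[_]YXYX__   (q2,_)→(q0,Y,S)
state=q0 head=0 tape=_[Y]YXYX__   (q0,Y)→(q1,Y,R)
state=q1 head=1 tape=_Y[Y]XYX__   (q1,Y)→(q2,Y,R)
state=q2 head=2 tape=_YY[X]YX__   (q2,X)→(q0,X,L)
state=q0 head=1 tape=_Y[Y]XYX__   (q0,Y)→(q1,Y,R)
state=q1 head=2 tape=_YY[X]YX__   (q1,X)→(q2,Y,L)
state=q2 head=1 tape=_Y[Y]YYX__   (q2,Y)→(q2,_,S)
state=q2 head=1 tape=_Y[_]YYX__   (q2,_)→(q0,Y,S)
state=q0 head=1 tape=_Y[Y]YYX__   (q0,Y)→(q1,Y,R)
state=q1 head=2 tape=_YY[Y]YX__   (q1,Y)→(q2,Y,R)
state=q2 head=3 tape=_YYY[Y]X__   (q2,Y)→(q2,_,S)
state=q2 head=3 tape=_YYY[_]X__   (q2,_)→(q0,Y,S)
state=q0 head=3 tape=_YYY[Y]X__   (q0,Y)→(q1,Y,R)
state=q1 head=4 tape=_YYYY[X]__   (q1,X)→(q2,Y,L)
state=q2 head=3 tape=_YYY[Y]Y__   (q2,Y)→(q2,_,S)
state=q2 head=3 tape=_YYY[_]Y__   (q2,_)→(q0,Y,S)
state=q0 head=3 tape=_YYY[Y]Y__   (q0,Y)→(q1,Y,R)
state=q1 head=4 tape=_YYYY[Y]__   (q1,Y)→(q2,Y,R)
state=q2 head=5 tape=_YYYYY[_]_   (q2,_)→(q0,Y,S)
state=q0 head=5 tape=_YYYYY[Y]_   (q0,Y)→(q1,Y,R)
state=q1 head=6 tape=_YYYYYY[_]
Cell 5 holds Y when M halts.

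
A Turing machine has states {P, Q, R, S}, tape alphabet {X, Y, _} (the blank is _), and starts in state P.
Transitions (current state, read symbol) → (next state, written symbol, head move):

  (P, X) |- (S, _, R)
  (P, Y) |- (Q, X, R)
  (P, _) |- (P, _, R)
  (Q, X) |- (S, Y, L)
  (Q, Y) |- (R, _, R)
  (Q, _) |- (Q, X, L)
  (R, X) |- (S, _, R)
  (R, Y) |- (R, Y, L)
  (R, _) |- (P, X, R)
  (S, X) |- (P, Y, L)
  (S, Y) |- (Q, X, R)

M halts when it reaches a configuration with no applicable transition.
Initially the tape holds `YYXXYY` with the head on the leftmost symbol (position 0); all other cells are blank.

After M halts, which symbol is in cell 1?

_

P | [Y]YXXYY__   read Y → write X, move R, go to Q
Q | X[Y]XXYY__   read Y → write _, move R, go to R
R | X_[X]XYY__   read X → write _, move R, go to S
S | X__[X]YY__   read X → write Y, move L, go to P
P | X_[_]YYY__   read _ → write _, move R, go to P
P | X__[Y]YY__   read Y → write X, move R, go to Q
Q | X__X[Y]Y__   read Y → write _, move R, go to R
R | X__X_[Y]__   read Y → write Y, move L, go to R
R | X__X[_]Y__   read _ → write X, move R, go to P
P | X__XX[Y]__   read Y → write X, move R, go to Q
Q | X__XXX[_]_   read _ → write X, move L, go to Q
Q | X__XX[X]X_   read X → write Y, move L, go to S
S | X__X[X]YX_   read X → write Y, move L, go to P
P | X__[X]YYX_   read X → write _, move R, go to S
S | X___[Y]YX_   read Y → write X, move R, go to Q
Q | X___X[Y]X_   read Y → write _, move R, go to R
R | X___X_[X]_   read X → write _, move R, go to S
S | X___X__[_]
Cell 1 holds _ when M halts.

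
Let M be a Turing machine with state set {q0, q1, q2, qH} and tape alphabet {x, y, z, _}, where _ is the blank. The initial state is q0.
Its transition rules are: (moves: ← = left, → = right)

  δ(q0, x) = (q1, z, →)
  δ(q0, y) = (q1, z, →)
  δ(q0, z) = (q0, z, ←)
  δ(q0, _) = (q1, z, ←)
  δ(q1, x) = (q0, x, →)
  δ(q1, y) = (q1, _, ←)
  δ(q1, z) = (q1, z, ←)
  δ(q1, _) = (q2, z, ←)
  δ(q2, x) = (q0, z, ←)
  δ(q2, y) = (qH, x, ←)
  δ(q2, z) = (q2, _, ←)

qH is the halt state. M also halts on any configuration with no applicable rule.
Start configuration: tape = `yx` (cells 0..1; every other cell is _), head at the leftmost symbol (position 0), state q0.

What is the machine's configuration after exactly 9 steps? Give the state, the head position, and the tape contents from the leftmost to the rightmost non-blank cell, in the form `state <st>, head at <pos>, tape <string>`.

q0 | _[y]x_   read y → write z, move →, go to q1
q1 | _z[x]_   read x → write x, move →, go to q0
q0 | _zx[_]   read _ → write z, move ←, go to q1
q1 | _z[x]z   read x → write x, move →, go to q0
q0 | _zx[z]   read z → write z, move ←, go to q0
q0 | _z[x]z   read x → write z, move →, go to q1
q1 | _zz[z]   read z → write z, move ←, go to q1
q1 | _z[z]z   read z → write z, move ←, go to q1
q1 | _[z]zz   read z → write z, move ←, go to q1
q1 | [_]zzz
After 9 steps: state q1, head at -1, tape zzz.

state q1, head at -1, tape zzz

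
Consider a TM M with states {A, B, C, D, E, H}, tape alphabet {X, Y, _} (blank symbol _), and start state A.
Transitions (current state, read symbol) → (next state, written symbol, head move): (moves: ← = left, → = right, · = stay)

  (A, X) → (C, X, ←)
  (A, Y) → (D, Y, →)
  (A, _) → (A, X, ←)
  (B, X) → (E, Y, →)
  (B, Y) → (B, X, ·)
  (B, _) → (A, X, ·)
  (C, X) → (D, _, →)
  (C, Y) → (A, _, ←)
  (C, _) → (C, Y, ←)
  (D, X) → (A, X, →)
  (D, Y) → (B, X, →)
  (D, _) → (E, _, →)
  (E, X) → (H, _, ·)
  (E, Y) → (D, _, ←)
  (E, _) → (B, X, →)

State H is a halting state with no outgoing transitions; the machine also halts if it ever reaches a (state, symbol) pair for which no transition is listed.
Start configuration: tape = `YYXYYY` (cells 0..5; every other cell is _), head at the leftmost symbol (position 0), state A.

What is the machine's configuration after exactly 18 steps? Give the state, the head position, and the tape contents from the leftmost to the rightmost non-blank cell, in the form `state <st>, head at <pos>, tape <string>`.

state C, head at 4, tape YX_XYYXX

A | [Y]YXYYY__   read Y → write Y, move →, go to D
D | Y[Y]XYYY__   read Y → write X, move →, go to B
B | YX[X]YYY__   read X → write Y, move →, go to E
E | YXY[Y]YY__   read Y → write _, move ←, go to D
D | YX[Y]_YY__   read Y → write X, move →, go to B
B | YXX[_]YY__   read _ → write X, move ·, go to A
A | YXX[X]YY__   read X → write X, move ←, go to C
C | YX[X]XYY__   read X → write _, move →, go to D
D | YX_[X]YY__   read X → write X, move →, go to A
A | YX_X[Y]Y__   read Y → write Y, move →, go to D
D | YX_XY[Y]__   read Y → write X, move →, go to B
B | YX_XYX[_]_   read _ → write X, move ·, go to A
A | YX_XYX[X]_   read X → write X, move ←, go to C
C | YX_XY[X]X_   read X → write _, move →, go to D
D | YX_XY_[X]_   read X → write X, move →, go to A
A | YX_XY_X[_]   read _ → write X, move ←, go to A
A | YX_XY_[X]X   read X → write X, move ←, go to C
C | YX_XY[_]XX   read _ → write Y, move ←, go to C
C | YX_X[Y]YXX
After 18 steps: state C, head at 4, tape YX_XYYXX.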